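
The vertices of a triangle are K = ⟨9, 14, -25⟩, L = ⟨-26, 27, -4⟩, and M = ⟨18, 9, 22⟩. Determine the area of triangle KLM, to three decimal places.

KL = (-35, 13, 21),  KM = (9, -5, 47)
i: 13·47 - 21·(-5) = 611 - (-105) = 716
j: 21·9 - (-35)·47 = 189 - (-1645) = 1834
k: (-35)·(-5) - 13·9 = 175 - 117 = 58
KL × KM = (716, 1834, 58)
|KL × KM| = √3879576 ≈ 1969.6639
area = ½ · 1969.6639 ≈ 984.832

984.832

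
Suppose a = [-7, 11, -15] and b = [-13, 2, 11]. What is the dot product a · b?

-52

a · b = (-7)·(-13) + 11·2 + (-15)·11 = 91 + 22 - 165 = -52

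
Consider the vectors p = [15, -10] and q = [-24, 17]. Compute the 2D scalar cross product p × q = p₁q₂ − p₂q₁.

15

15·17 - (-10)·(-24) = 255 - 240 = 15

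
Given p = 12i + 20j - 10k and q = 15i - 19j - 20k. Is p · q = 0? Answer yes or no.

p · q = 12·15 + 20·(-19) + (-10)·(-20) = 180 - 380 + 200 = 0
Zero, so the vectors are orthogonal.

yes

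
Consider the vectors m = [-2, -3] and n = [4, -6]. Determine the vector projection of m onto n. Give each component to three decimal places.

(0.769, -1.154)

m · n = (-2)·4 + (-3)·(-6) = -8 + 18 = 10
|n|² = 16 + 36 = 52
proj_n m = (10/52) · (4, -6) ≈ (0.769, -1.154)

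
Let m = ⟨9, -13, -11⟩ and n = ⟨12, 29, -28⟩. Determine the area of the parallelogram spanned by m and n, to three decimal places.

i: (-13)·(-28) - (-11)·29 = 364 - (-319) = 683
j: (-11)·12 - 9·(-28) = -132 - (-252) = 120
k: 9·29 - (-13)·12 = 261 - (-156) = 417
m × n = (683, 120, 417)
|m × n| = √(683² + 120² + 417²) = √654778 ≈ 809.1835

809.184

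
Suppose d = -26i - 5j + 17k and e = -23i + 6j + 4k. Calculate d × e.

i: (-5)·4 - 17·6 = -20 - 102 = -122
j: 17·(-23) - (-26)·4 = -391 - (-104) = -287
k: (-26)·6 - (-5)·(-23) = -156 - 115 = -271
d × e = (-122, -287, -271)

(-122, -287, -271)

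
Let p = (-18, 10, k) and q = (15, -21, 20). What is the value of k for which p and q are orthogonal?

24

p · q = (-18)·15 + 10·(-21) + k·20 = -480 + 20k
Set equal to 0: 20k = 480, so k = 24.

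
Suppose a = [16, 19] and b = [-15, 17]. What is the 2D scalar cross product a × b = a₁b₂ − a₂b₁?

16·17 - 19·(-15) = 272 - (-285) = 557

557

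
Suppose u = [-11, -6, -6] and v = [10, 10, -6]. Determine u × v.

(96, -126, -50)

i: (-6)·(-6) - (-6)·10 = 36 - (-60) = 96
j: (-6)·10 - (-11)·(-6) = -60 - 66 = -126
k: (-11)·10 - (-6)·10 = -110 - (-60) = -50
u × v = (96, -126, -50)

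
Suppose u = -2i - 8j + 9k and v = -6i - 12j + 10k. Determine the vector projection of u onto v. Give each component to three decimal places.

(-4.243, -8.486, 7.071)

u · v = (-2)·(-6) + (-8)·(-12) + 9·10 = 12 + 96 + 90 = 198
|v|² = 36 + 144 + 100 = 280
proj_v u = (198/280) · (-6, -12, 10) ≈ (-4.243, -8.486, 7.071)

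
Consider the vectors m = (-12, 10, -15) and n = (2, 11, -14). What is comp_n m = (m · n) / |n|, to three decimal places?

m · n = (-12)·2 + 10·11 + (-15)·(-14) = -24 + 110 + 210 = 296
|n| = √(4 + 121 + 196) = √321 ≈ 17.9165
comp_n m = 296 / √321 ≈ 16.521

16.521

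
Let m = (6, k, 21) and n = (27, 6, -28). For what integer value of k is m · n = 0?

71

m · n = 6·27 + k·6 + 21·(-28) = -426 + 6k
Set equal to 0: 6k = 426, so k = 71.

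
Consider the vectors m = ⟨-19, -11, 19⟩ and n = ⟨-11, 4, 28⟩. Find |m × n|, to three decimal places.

539.068

i: (-11)·28 - 19·4 = -308 - 76 = -384
j: 19·(-11) - (-19)·28 = -209 - (-532) = 323
k: (-19)·4 - (-11)·(-11) = -76 - 121 = -197
m × n = (-384, 323, -197)
|m × n| = √((-384)² + 323² + (-197)²) = √290594 ≈ 539.0677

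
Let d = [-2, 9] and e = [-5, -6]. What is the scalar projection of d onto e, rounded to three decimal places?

d · e = (-2)·(-5) + 9·(-6) = 10 - 54 = -44
|e| = √(25 + 36) = √61 ≈ 7.8102
comp_e d = -44 / √61 ≈ -5.634

-5.634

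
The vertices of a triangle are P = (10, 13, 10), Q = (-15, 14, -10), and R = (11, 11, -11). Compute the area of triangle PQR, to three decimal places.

PQ = (-25, 1, -20),  PR = (1, -2, -21)
i: 1·(-21) - (-20)·(-2) = -21 - 40 = -61
j: (-20)·1 - (-25)·(-21) = -20 - 525 = -545
k: (-25)·(-2) - 1·1 = 50 - 1 = 49
PQ × PR = (-61, -545, 49)
|PQ × PR| = √303147 ≈ 550.5879
area = ½ · 550.5879 ≈ 275.294

275.294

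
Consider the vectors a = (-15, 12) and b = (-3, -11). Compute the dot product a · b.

a · b = (-15)·(-3) + 12·(-11) = 45 - 132 = -87

-87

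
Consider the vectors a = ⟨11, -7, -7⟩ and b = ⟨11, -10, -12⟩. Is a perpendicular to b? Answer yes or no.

a · b = 11·11 + (-7)·(-10) + (-7)·(-12) = 121 + 70 + 84 = 275
Nonzero, so the vectors are not orthogonal.

no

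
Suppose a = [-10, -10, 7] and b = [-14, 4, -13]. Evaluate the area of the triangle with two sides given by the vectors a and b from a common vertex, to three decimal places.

153.938

i: (-10)·(-13) - 7·4 = 130 - 28 = 102
j: 7·(-14) - (-10)·(-13) = -98 - 130 = -228
k: (-10)·4 - (-10)·(-14) = -40 - 140 = -180
a × b = (102, -228, -180)
|a × b| = √(102² + (-228)² + (-180)²) = √94788 ≈ 307.8766
area = ½ · 307.8766 ≈ 153.938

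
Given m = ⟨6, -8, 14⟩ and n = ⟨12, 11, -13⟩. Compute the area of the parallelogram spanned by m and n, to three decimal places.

298.764

i: (-8)·(-13) - 14·11 = 104 - 154 = -50
j: 14·12 - 6·(-13) = 168 - (-78) = 246
k: 6·11 - (-8)·12 = 66 - (-96) = 162
m × n = (-50, 246, 162)
|m × n| = √((-50)² + 246² + 162²) = √89260 ≈ 298.7641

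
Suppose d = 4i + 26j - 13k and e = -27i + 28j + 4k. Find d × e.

(468, 335, 814)

i: 26·4 - (-13)·28 = 104 - (-364) = 468
j: (-13)·(-27) - 4·4 = 351 - 16 = 335
k: 4·28 - 26·(-27) = 112 - (-702) = 814
d × e = (468, 335, 814)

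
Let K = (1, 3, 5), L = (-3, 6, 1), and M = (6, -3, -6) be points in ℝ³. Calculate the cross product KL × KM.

KL = (-4, 3, -4)
KM = (5, -6, -11)
i: 3·(-11) - (-4)·(-6) = -33 - 24 = -57
j: (-4)·5 - (-4)·(-11) = -20 - 44 = -64
k: (-4)·(-6) - 3·5 = 24 - 15 = 9
KL × KM = (-57, -64, 9)

(-57, -64, 9)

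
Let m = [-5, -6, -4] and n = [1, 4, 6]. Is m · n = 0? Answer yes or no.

m · n = (-5)·1 + (-6)·4 + (-4)·6 = -5 - 24 - 24 = -53
Nonzero, so the vectors are not orthogonal.

no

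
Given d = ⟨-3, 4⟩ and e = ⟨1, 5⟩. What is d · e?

d · e = (-3)·1 + 4·5 = -3 + 20 = 17

17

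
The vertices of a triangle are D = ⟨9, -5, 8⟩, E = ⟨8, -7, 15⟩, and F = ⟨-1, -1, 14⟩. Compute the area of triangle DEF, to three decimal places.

39.598

DE = (-1, -2, 7),  DF = (-10, 4, 6)
i: (-2)·6 - 7·4 = -12 - 28 = -40
j: 7·(-10) - (-1)·6 = -70 - (-6) = -64
k: (-1)·4 - (-2)·(-10) = -4 - 20 = -24
DE × DF = (-40, -64, -24)
|DE × DF| = √6272 ≈ 79.1960
area = ½ · 79.1960 ≈ 39.598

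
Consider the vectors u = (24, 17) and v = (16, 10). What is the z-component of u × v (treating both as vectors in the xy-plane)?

-32

24·10 - 17·16 = 240 - 272 = -32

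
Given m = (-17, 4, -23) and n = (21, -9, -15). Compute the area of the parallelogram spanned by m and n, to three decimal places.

787.841

i: 4·(-15) - (-23)·(-9) = -60 - 207 = -267
j: (-23)·21 - (-17)·(-15) = -483 - 255 = -738
k: (-17)·(-9) - 4·21 = 153 - 84 = 69
m × n = (-267, -738, 69)
|m × n| = √((-267)² + (-738)² + 69²) = √620694 ≈ 787.8414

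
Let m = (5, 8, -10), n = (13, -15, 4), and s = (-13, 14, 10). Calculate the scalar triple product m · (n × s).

n × s:
i: (-15)·10 - 4·14 = -150 - 56 = -206
j: 4·(-13) - 13·10 = -52 - 130 = -182
k: 13·14 - (-15)·(-13) = 182 - 195 = -13
n × s = (-206, -182, -13)
m · (n × s) = 5·(-206) + 8·(-182) + (-10)·(-13) = -1030 - 1456 + 130 = -2356

-2356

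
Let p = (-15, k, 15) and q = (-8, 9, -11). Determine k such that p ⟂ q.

p · q = (-15)·(-8) + k·9 + 15·(-11) = -45 + 9k
Set equal to 0: 9k = 45, so k = 5.

5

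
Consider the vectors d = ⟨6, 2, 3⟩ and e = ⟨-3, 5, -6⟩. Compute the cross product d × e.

i: 2·(-6) - 3·5 = -12 - 15 = -27
j: 3·(-3) - 6·(-6) = -9 - (-36) = 27
k: 6·5 - 2·(-3) = 30 - (-6) = 36
d × e = (-27, 27, 36)

(-27, 27, 36)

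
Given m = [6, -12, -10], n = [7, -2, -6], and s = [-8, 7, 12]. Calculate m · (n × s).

210

n × s:
i: (-2)·12 - (-6)·7 = -24 - (-42) = 18
j: (-6)·(-8) - 7·12 = 48 - 84 = -36
k: 7·7 - (-2)·(-8) = 49 - 16 = 33
n × s = (18, -36, 33)
m · (n × s) = 6·18 + (-12)·(-36) + (-10)·33 = 108 + 432 - 330 = 210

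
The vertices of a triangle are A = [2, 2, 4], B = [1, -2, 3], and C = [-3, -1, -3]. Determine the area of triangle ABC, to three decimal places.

15.149

AB = (-1, -4, -1),  AC = (-5, -3, -7)
i: (-4)·(-7) - (-1)·(-3) = 28 - 3 = 25
j: (-1)·(-5) - (-1)·(-7) = 5 - 7 = -2
k: (-1)·(-3) - (-4)·(-5) = 3 - 20 = -17
AB × AC = (25, -2, -17)
|AB × AC| = √918 ≈ 30.2985
area = ½ · 30.2985 ≈ 15.149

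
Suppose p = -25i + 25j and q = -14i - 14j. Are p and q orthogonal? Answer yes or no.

p · q = (-25)·(-14) + 25·(-14) = 350 - 350 = 0
Zero, so the vectors are orthogonal.

yes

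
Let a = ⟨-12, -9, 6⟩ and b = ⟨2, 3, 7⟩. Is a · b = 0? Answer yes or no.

no

a · b = (-12)·2 + (-9)·3 + 6·7 = -24 - 27 + 42 = -9
Nonzero, so the vectors are not orthogonal.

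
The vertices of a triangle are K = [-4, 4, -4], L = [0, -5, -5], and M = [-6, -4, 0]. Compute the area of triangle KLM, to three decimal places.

34.029

KL = (4, -9, -1),  KM = (-2, -8, 4)
i: (-9)·4 - (-1)·(-8) = -36 - 8 = -44
j: (-1)·(-2) - 4·4 = 2 - 16 = -14
k: 4·(-8) - (-9)·(-2) = -32 - 18 = -50
KL × KM = (-44, -14, -50)
|KL × KM| = √4632 ≈ 68.0588
area = ½ · 68.0588 ≈ 34.029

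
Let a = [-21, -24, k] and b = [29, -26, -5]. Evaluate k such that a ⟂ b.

3

a · b = (-21)·29 + (-24)·(-26) + k·(-5) = 15 - 5k
Set equal to 0: -5k = -15, so k = 3.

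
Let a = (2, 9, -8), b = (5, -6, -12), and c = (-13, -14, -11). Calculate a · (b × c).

b × c:
i: (-6)·(-11) - (-12)·(-14) = 66 - 168 = -102
j: (-12)·(-13) - 5·(-11) = 156 - (-55) = 211
k: 5·(-14) - (-6)·(-13) = -70 - 78 = -148
b × c = (-102, 211, -148)
a · (b × c) = 2·(-102) + 9·211 + (-8)·(-148) = -204 + 1899 + 1184 = 2879

2879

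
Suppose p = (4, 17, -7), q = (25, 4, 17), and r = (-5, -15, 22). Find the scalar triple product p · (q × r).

q × r:
i: 4·22 - 17·(-15) = 88 - (-255) = 343
j: 17·(-5) - 25·22 = -85 - 550 = -635
k: 25·(-15) - 4·(-5) = -375 - (-20) = -355
q × r = (343, -635, -355)
p · (q × r) = 4·343 + 17·(-635) + (-7)·(-355) = 1372 - 10795 + 2485 = -6938

-6938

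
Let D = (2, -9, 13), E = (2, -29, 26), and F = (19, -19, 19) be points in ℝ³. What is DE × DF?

DE = (0, -20, 13)
DF = (17, -10, 6)
i: (-20)·6 - 13·(-10) = -120 - (-130) = 10
j: 13·17 - 0·6 = 221 - 0 = 221
k: 0·(-10) - (-20)·17 = 0 - (-340) = 340
DE × DF = (10, 221, 340)

(10, 221, 340)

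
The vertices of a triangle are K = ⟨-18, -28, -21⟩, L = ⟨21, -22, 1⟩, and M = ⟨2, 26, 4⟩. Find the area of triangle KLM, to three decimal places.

1151.940

KL = (39, 6, 22),  KM = (20, 54, 25)
i: 6·25 - 22·54 = 150 - 1188 = -1038
j: 22·20 - 39·25 = 440 - 975 = -535
k: 39·54 - 6·20 = 2106 - 120 = 1986
KL × KM = (-1038, -535, 1986)
|KL × KM| = √5307865 ≈ 2303.8804
area = ½ · 2303.8804 ≈ 1151.940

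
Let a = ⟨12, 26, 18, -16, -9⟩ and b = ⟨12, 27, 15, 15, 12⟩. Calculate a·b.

a · b = 12·12 + 26·27 + 18·15 + (-16)·15 + (-9)·12 = 144 + 702 + 270 - 240 - 108 = 768

768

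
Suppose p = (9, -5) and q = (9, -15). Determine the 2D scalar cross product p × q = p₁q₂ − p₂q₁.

-90

9·(-15) - (-5)·9 = -135 - (-45) = -90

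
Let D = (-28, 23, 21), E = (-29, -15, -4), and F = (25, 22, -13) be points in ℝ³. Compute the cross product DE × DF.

(1267, -1359, 2015)

DE = (-1, -38, -25)
DF = (53, -1, -34)
i: (-38)·(-34) - (-25)·(-1) = 1292 - 25 = 1267
j: (-25)·53 - (-1)·(-34) = -1325 - 34 = -1359
k: (-1)·(-1) - (-38)·53 = 1 - (-2014) = 2015
DE × DF = (1267, -1359, 2015)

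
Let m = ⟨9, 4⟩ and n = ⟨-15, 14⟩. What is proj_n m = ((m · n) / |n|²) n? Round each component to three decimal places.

m · n = 9·(-15) + 4·14 = -135 + 56 = -79
|n|² = 225 + 196 = 421
proj_n m = (-79/421) · (-15, 14) ≈ (2.815, -2.627)

(2.815, -2.627)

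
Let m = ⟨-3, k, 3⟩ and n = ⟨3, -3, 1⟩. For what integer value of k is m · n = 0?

m · n = (-3)·3 + k·(-3) + 3·1 = -6 - 3k
Set equal to 0: -3k = 6, so k = -2.

-2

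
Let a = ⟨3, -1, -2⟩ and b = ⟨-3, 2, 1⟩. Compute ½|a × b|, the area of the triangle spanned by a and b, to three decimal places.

2.598

i: (-1)·1 - (-2)·2 = -1 - (-4) = 3
j: (-2)·(-3) - 3·1 = 6 - 3 = 3
k: 3·2 - (-1)·(-3) = 6 - 3 = 3
a × b = (3, 3, 3)
|a × b| = √(3² + 3² + 3²) = √27 ≈ 5.1962
area = ½ · 5.1962 ≈ 2.598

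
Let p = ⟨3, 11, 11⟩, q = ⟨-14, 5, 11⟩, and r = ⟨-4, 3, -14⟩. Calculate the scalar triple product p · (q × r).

-3191

q × r:
i: 5·(-14) - 11·3 = -70 - 33 = -103
j: 11·(-4) - (-14)·(-14) = -44 - 196 = -240
k: (-14)·3 - 5·(-4) = -42 - (-20) = -22
q × r = (-103, -240, -22)
p · (q × r) = 3·(-103) + 11·(-240) + 11·(-22) = -309 - 2640 - 242 = -3191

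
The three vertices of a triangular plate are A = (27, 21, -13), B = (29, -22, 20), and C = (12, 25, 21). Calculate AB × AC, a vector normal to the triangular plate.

(-1594, -563, -637)

AB = (2, -43, 33)
AC = (-15, 4, 34)
i: (-43)·34 - 33·4 = -1462 - 132 = -1594
j: 33·(-15) - 2·34 = -495 - 68 = -563
k: 2·4 - (-43)·(-15) = 8 - 645 = -637
AB × AC = (-1594, -563, -637)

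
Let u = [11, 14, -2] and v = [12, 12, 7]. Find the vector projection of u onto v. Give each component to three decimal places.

(10.184, 10.184, 5.941)

u · v = 11·12 + 14·12 + (-2)·7 = 132 + 168 - 14 = 286
|v|² = 144 + 144 + 49 = 337
proj_v u = (286/337) · (12, 12, 7) ≈ (10.184, 10.184, 5.941)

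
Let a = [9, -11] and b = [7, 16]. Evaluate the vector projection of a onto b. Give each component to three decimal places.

(-2.593, -5.928)

a · b = 9·7 + (-11)·16 = 63 - 176 = -113
|b|² = 49 + 256 = 305
proj_b a = (-113/305) · (7, 16) ≈ (-2.593, -5.928)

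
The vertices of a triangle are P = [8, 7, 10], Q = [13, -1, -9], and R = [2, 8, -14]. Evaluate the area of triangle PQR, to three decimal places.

159.002

PQ = (5, -8, -19),  PR = (-6, 1, -24)
i: (-8)·(-24) - (-19)·1 = 192 - (-19) = 211
j: (-19)·(-6) - 5·(-24) = 114 - (-120) = 234
k: 5·1 - (-8)·(-6) = 5 - 48 = -43
PQ × PR = (211, 234, -43)
|PQ × PR| = √101126 ≈ 318.0031
area = ½ · 318.0031 ≈ 159.002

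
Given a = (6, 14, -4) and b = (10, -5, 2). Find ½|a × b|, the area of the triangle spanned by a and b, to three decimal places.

88.978

i: 14·2 - (-4)·(-5) = 28 - 20 = 8
j: (-4)·10 - 6·2 = -40 - 12 = -52
k: 6·(-5) - 14·10 = -30 - 140 = -170
a × b = (8, -52, -170)
|a × b| = √(8² + (-52)² + (-170)²) = √31668 ≈ 177.9551
area = ½ · 177.9551 ≈ 88.978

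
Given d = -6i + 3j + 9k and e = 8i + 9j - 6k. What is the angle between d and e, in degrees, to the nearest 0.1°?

d · e = (-6)·8 + 3·9 + 9·(-6) = -48 + 27 - 54 = -75
|d|² = 36 + 9 + 81 = 126,  |d| = √126 ≈ 11.224972
|e|² = 64 + 81 + 36 = 181,  |e| = √181 ≈ 13.453624
cos θ = -75 / (11.224972 · 13.453624) ≈ -0.49663
θ = arccos(-0.49663) ≈ 119.8°

119.8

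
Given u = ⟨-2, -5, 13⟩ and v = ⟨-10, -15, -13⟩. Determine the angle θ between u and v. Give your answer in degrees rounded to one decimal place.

103.7

u · v = (-2)·(-10) + (-5)·(-15) + 13·(-13) = 20 + 75 - 169 = -74
|u|² = 4 + 25 + 169 = 198,  |u| = √198 ≈ 14.071247
|v|² = 100 + 225 + 169 = 494,  |v| = √494 ≈ 22.226111
cos θ = -74 / (14.071247 · 22.226111) ≈ -0.23661
θ = arccos(-0.23661) ≈ 103.7°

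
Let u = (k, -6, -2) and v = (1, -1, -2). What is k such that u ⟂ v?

u · v = k·1 + (-6)·(-1) + (-2)·(-2) = 10 + 1k
Set equal to 0: 1k = -10, so k = -10.

-10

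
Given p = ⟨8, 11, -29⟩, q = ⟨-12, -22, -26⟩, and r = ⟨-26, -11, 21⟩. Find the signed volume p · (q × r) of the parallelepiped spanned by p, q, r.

16984

q × r:
i: (-22)·21 - (-26)·(-11) = -462 - 286 = -748
j: (-26)·(-26) - (-12)·21 = 676 - (-252) = 928
k: (-12)·(-11) - (-22)·(-26) = 132 - 572 = -440
q × r = (-748, 928, -440)
p · (q × r) = 8·(-748) + 11·928 + (-29)·(-440) = -5984 + 10208 + 12760 = 16984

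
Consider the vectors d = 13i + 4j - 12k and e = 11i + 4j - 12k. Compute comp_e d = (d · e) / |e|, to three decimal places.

18.075

d · e = 13·11 + 4·4 + (-12)·(-12) = 143 + 16 + 144 = 303
|e| = √(121 + 16 + 144) = √281 ≈ 16.7631
comp_e d = 303 / √281 ≈ 18.075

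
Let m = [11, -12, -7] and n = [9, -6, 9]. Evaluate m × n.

(-150, -162, 42)

i: (-12)·9 - (-7)·(-6) = -108 - 42 = -150
j: (-7)·9 - 11·9 = -63 - 99 = -162
k: 11·(-6) - (-12)·9 = -66 - (-108) = 42
m × n = (-150, -162, 42)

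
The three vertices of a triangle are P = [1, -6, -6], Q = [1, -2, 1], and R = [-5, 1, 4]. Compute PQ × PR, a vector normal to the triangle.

(-9, -42, 24)

PQ = (0, 4, 7)
PR = (-6, 7, 10)
i: 4·10 - 7·7 = 40 - 49 = -9
j: 7·(-6) - 0·10 = -42 - 0 = -42
k: 0·7 - 4·(-6) = 0 - (-24) = 24
PQ × PR = (-9, -42, 24)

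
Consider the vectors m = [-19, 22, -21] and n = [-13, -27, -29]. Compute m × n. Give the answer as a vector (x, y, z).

i: 22·(-29) - (-21)·(-27) = -638 - 567 = -1205
j: (-21)·(-13) - (-19)·(-29) = 273 - 551 = -278
k: (-19)·(-27) - 22·(-13) = 513 - (-286) = 799
m × n = (-1205, -278, 799)

(-1205, -278, 799)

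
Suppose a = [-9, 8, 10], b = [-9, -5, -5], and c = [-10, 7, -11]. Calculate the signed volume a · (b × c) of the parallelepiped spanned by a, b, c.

-2332

b × c:
i: (-5)·(-11) - (-5)·7 = 55 - (-35) = 90
j: (-5)·(-10) - (-9)·(-11) = 50 - 99 = -49
k: (-9)·7 - (-5)·(-10) = -63 - 50 = -113
b × c = (90, -49, -113)
a · (b × c) = (-9)·90 + 8·(-49) + 10·(-113) = -810 - 392 - 1130 = -2332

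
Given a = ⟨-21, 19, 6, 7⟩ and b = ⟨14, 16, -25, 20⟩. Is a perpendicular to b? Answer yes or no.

a · b = (-21)·14 + 19·16 + 6·(-25) + 7·20 = -294 + 304 - 150 + 140 = 0
Zero, so the vectors are orthogonal.

yes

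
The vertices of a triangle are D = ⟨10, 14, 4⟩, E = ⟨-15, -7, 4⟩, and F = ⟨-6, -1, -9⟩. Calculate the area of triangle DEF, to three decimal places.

213.117

DE = (-25, -21, 0),  DF = (-16, -15, -13)
i: (-21)·(-13) - 0·(-15) = 273 - 0 = 273
j: 0·(-16) - (-25)·(-13) = 0 - 325 = -325
k: (-25)·(-15) - (-21)·(-16) = 375 - 336 = 39
DE × DF = (273, -325, 39)
|DE × DF| = √181675 ≈ 426.2335
area = ½ · 426.2335 ≈ 213.117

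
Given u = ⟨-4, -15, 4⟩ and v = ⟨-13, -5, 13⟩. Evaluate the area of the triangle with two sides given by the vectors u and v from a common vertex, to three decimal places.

123.744

i: (-15)·13 - 4·(-5) = -195 - (-20) = -175
j: 4·(-13) - (-4)·13 = -52 - (-52) = 0
k: (-4)·(-5) - (-15)·(-13) = 20 - 195 = -175
u × v = (-175, 0, -175)
|u × v| = √((-175)² + 0² + (-175)²) = √61250 ≈ 247.4874
area = ½ · 247.4874 ≈ 123.744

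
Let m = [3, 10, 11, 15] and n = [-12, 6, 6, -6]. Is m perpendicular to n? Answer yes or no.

m · n = 3·(-12) + 10·6 + 11·6 + 15·(-6) = -36 + 60 + 66 - 90 = 0
Zero, so the vectors are orthogonal.

yes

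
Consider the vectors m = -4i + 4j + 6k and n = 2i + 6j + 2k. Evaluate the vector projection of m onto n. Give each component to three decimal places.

(1.273, 3.818, 1.273)

m · n = (-4)·2 + 4·6 + 6·2 = -8 + 24 + 12 = 28
|n|² = 4 + 36 + 4 = 44
proj_n m = (28/44) · (2, 6, 2) ≈ (1.273, 3.818, 1.273)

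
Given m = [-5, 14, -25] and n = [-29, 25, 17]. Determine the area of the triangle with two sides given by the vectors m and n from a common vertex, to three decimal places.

i: 14·17 - (-25)·25 = 238 - (-625) = 863
j: (-25)·(-29) - (-5)·17 = 725 - (-85) = 810
k: (-5)·25 - 14·(-29) = -125 - (-406) = 281
m × n = (863, 810, 281)
|m × n| = √(863² + 810² + 281²) = √1479830 ≈ 1216.4826
area = ½ · 1216.4826 ≈ 608.241

608.241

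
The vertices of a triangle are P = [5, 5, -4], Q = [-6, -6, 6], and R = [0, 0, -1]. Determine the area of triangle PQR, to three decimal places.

PQ = (-11, -11, 10),  PR = (-5, -5, 3)
i: (-11)·3 - 10·(-5) = -33 - (-50) = 17
j: 10·(-5) - (-11)·3 = -50 - (-33) = -17
k: (-11)·(-5) - (-11)·(-5) = 55 - 55 = 0
PQ × PR = (17, -17, 0)
|PQ × PR| = √578 ≈ 24.0416
area = ½ · 24.0416 ≈ 12.021

12.021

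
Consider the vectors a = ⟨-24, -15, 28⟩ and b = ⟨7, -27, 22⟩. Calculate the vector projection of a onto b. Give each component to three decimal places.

(4.731, -18.250, 14.870)

a · b = (-24)·7 + (-15)·(-27) + 28·22 = -168 + 405 + 616 = 853
|b|² = 49 + 729 + 484 = 1262
proj_b a = (853/1262) · (7, -27, 22) ≈ (4.731, -18.250, 14.870)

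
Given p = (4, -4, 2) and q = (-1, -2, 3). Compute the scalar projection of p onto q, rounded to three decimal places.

p · q = 4·(-1) + (-4)·(-2) + 2·3 = -4 + 8 + 6 = 10
|q| = √(1 + 4 + 9) = √14 ≈ 3.7417
comp_q p = 10 / √14 ≈ 2.673

2.673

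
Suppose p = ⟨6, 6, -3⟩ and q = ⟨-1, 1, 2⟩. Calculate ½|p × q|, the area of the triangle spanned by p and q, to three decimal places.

i: 6·2 - (-3)·1 = 12 - (-3) = 15
j: (-3)·(-1) - 6·2 = 3 - 12 = -9
k: 6·1 - 6·(-1) = 6 - (-6) = 12
p × q = (15, -9, 12)
|p × q| = √(15² + (-9)² + 12²) = √450 ≈ 21.2132
area = ½ · 21.2132 ≈ 10.607

10.607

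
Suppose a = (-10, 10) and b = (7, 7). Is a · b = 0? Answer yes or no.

yes

a · b = (-10)·7 + 10·7 = -70 + 70 = 0
Zero, so the vectors are orthogonal.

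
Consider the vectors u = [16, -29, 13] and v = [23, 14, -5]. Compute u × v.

(-37, 379, 891)

i: (-29)·(-5) - 13·14 = 145 - 182 = -37
j: 13·23 - 16·(-5) = 299 - (-80) = 379
k: 16·14 - (-29)·23 = 224 - (-667) = 891
u × v = (-37, 379, 891)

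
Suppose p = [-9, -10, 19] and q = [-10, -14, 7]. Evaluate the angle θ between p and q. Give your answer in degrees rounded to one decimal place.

32.9

p · q = (-9)·(-10) + (-10)·(-14) + 19·7 = 90 + 140 + 133 = 363
|p|² = 81 + 100 + 361 = 542,  |p| = √542 ≈ 23.280893
|q|² = 100 + 196 + 49 = 345,  |q| = √345 ≈ 18.574176
cos θ = 363 / (23.280893 · 18.574176) ≈ 0.83946
θ = arccos(0.83946) ≈ 32.9°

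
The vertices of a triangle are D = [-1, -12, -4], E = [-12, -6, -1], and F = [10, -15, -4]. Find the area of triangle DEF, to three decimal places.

DE = (-11, 6, 3),  DF = (11, -3, 0)
i: 6·0 - 3·(-3) = 0 - (-9) = 9
j: 3·11 - (-11)·0 = 33 - 0 = 33
k: (-11)·(-3) - 6·11 = 33 - 66 = -33
DE × DF = (9, 33, -33)
|DE × DF| = √2259 ≈ 47.5289
area = ½ · 47.5289 ≈ 23.764

23.764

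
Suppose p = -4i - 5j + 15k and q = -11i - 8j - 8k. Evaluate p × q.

(160, -197, -23)

i: (-5)·(-8) - 15·(-8) = 40 - (-120) = 160
j: 15·(-11) - (-4)·(-8) = -165 - 32 = -197
k: (-4)·(-8) - (-5)·(-11) = 32 - 55 = -23
p × q = (160, -197, -23)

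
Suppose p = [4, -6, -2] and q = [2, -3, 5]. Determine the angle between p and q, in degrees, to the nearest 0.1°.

69.7

p · q = 4·2 + (-6)·(-3) + (-2)·5 = 8 + 18 - 10 = 16
|p|² = 16 + 36 + 4 = 56,  |p| = √56 ≈ 7.483315
|q|² = 4 + 9 + 25 = 38,  |q| = √38 ≈ 6.164414
cos θ = 16 / (7.483315 · 6.164414) ≈ 0.34684
θ = arccos(0.34684) ≈ 69.7°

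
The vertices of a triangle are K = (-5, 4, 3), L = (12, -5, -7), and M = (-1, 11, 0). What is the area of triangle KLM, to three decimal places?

91.590

KL = (17, -9, -10),  KM = (4, 7, -3)
i: (-9)·(-3) - (-10)·7 = 27 - (-70) = 97
j: (-10)·4 - 17·(-3) = -40 - (-51) = 11
k: 17·7 - (-9)·4 = 119 - (-36) = 155
KL × KM = (97, 11, 155)
|KL × KM| = √33555 ≈ 183.1802
area = ½ · 183.1802 ≈ 91.590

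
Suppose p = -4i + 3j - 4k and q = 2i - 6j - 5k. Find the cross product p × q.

i: 3·(-5) - (-4)·(-6) = -15 - 24 = -39
j: (-4)·2 - (-4)·(-5) = -8 - 20 = -28
k: (-4)·(-6) - 3·2 = 24 - 6 = 18
p × q = (-39, -28, 18)

(-39, -28, 18)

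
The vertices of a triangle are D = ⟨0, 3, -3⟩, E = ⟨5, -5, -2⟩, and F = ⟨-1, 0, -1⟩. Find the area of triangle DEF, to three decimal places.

14.309

DE = (5, -8, 1),  DF = (-1, -3, 2)
i: (-8)·2 - 1·(-3) = -16 - (-3) = -13
j: 1·(-1) - 5·2 = -1 - 10 = -11
k: 5·(-3) - (-8)·(-1) = -15 - 8 = -23
DE × DF = (-13, -11, -23)
|DE × DF| = √819 ≈ 28.6182
area = ½ · 28.6182 ≈ 14.309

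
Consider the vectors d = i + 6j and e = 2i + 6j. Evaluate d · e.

d · e = 1·2 + 6·6 = 2 + 36 = 38

38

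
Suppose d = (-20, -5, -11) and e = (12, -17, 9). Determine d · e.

-254

d · e = (-20)·12 + (-5)·(-17) + (-11)·9 = -240 + 85 - 99 = -254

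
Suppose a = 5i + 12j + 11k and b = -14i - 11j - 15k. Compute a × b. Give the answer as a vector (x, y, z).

(-59, -79, 113)

i: 12·(-15) - 11·(-11) = -180 - (-121) = -59
j: 11·(-14) - 5·(-15) = -154 - (-75) = -79
k: 5·(-11) - 12·(-14) = -55 - (-168) = 113
a × b = (-59, -79, 113)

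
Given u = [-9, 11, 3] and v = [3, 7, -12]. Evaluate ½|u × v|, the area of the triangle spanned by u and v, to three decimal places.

102.988

i: 11·(-12) - 3·7 = -132 - 21 = -153
j: 3·3 - (-9)·(-12) = 9 - 108 = -99
k: (-9)·7 - 11·3 = -63 - 33 = -96
u × v = (-153, -99, -96)
|u × v| = √((-153)² + (-99)² + (-96)²) = √42426 ≈ 205.9757
area = ½ · 205.9757 ≈ 102.988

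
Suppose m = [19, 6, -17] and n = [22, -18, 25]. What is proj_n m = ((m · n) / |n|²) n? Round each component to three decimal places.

m · n = 19·22 + 6·(-18) + (-17)·25 = 418 - 108 - 425 = -115
|n|² = 484 + 324 + 625 = 1433
proj_n m = (-115/1433) · (22, -18, 25) ≈ (-1.766, 1.445, -2.006)

(-1.766, 1.445, -2.006)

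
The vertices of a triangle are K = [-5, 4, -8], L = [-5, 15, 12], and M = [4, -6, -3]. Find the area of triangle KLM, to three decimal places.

KL = (0, 11, 20),  KM = (9, -10, 5)
i: 11·5 - 20·(-10) = 55 - (-200) = 255
j: 20·9 - 0·5 = 180 - 0 = 180
k: 0·(-10) - 11·9 = 0 - 99 = -99
KL × KM = (255, 180, -99)
|KL × KM| = √107226 ≈ 327.4538
area = ½ · 327.4538 ≈ 163.727

163.727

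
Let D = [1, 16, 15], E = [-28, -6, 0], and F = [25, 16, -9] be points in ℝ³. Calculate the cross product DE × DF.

(528, -1056, 528)

DE = (-29, -22, -15)
DF = (24, 0, -24)
i: (-22)·(-24) - (-15)·0 = 528 - 0 = 528
j: (-15)·24 - (-29)·(-24) = -360 - 696 = -1056
k: (-29)·0 - (-22)·24 = 0 - (-528) = 528
DE × DF = (528, -1056, 528)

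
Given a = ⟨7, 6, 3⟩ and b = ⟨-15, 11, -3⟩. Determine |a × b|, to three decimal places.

176.255

i: 6·(-3) - 3·11 = -18 - 33 = -51
j: 3·(-15) - 7·(-3) = -45 - (-21) = -24
k: 7·11 - 6·(-15) = 77 - (-90) = 167
a × b = (-51, -24, 167)
|a × b| = √((-51)² + (-24)² + 167²) = √31066 ≈ 176.2555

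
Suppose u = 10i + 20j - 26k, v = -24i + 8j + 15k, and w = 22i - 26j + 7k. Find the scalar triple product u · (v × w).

v × w:
i: 8·7 - 15·(-26) = 56 - (-390) = 446
j: 15·22 - (-24)·7 = 330 - (-168) = 498
k: (-24)·(-26) - 8·22 = 624 - 176 = 448
v × w = (446, 498, 448)
u · (v × w) = 10·446 + 20·498 + (-26)·448 = 4460 + 9960 - 11648 = 2772

2772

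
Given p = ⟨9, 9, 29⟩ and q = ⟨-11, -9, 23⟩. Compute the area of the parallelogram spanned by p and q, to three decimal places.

704.290

i: 9·23 - 29·(-9) = 207 - (-261) = 468
j: 29·(-11) - 9·23 = -319 - 207 = -526
k: 9·(-9) - 9·(-11) = -81 - (-99) = 18
p × q = (468, -526, 18)
|p × q| = √(468² + (-526)² + 18²) = √496024 ≈ 704.2897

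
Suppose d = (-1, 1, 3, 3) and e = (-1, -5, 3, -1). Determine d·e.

2

d · e = (-1)·(-1) + 1·(-5) + 3·3 + 3·(-1) = 1 - 5 + 9 - 3 = 2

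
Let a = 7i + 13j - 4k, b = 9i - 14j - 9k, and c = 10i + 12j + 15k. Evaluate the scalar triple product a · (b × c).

-4631

b × c:
i: (-14)·15 - (-9)·12 = -210 - (-108) = -102
j: (-9)·10 - 9·15 = -90 - 135 = -225
k: 9·12 - (-14)·10 = 108 - (-140) = 248
b × c = (-102, -225, 248)
a · (b × c) = 7·(-102) + 13·(-225) + (-4)·248 = -714 - 2925 - 992 = -4631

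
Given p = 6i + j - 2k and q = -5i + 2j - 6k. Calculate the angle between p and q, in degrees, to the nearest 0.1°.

108.1

p · q = 6·(-5) + 1·2 + (-2)·(-6) = -30 + 2 + 12 = -16
|p|² = 36 + 1 + 4 = 41,  |p| = √41 ≈ 6.403124
|q|² = 25 + 4 + 36 = 65,  |q| = √65 ≈ 8.062258
cos θ = -16 / (6.403124 · 8.062258) ≈ -0.30994
θ = arccos(-0.30994) ≈ 108.1°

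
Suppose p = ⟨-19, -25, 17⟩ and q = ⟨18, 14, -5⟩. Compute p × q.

i: (-25)·(-5) - 17·14 = 125 - 238 = -113
j: 17·18 - (-19)·(-5) = 306 - 95 = 211
k: (-19)·14 - (-25)·18 = -266 - (-450) = 184
p × q = (-113, 211, 184)

(-113, 211, 184)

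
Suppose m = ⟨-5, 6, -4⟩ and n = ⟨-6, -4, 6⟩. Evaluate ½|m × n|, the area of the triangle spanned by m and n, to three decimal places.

i: 6·6 - (-4)·(-4) = 36 - 16 = 20
j: (-4)·(-6) - (-5)·6 = 24 - (-30) = 54
k: (-5)·(-4) - 6·(-6) = 20 - (-36) = 56
m × n = (20, 54, 56)
|m × n| = √(20² + 54² + 56²) = √6452 ≈ 80.3243
area = ½ · 80.3243 ≈ 40.162

40.162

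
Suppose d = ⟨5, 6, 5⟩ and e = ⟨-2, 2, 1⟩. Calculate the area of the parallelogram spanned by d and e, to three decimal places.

26.926

i: 6·1 - 5·2 = 6 - 10 = -4
j: 5·(-2) - 5·1 = -10 - 5 = -15
k: 5·2 - 6·(-2) = 10 - (-12) = 22
d × e = (-4, -15, 22)
|d × e| = √((-4)² + (-15)² + 22²) = √725 ≈ 26.9258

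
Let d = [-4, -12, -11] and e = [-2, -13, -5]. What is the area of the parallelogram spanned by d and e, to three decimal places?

87.618

i: (-12)·(-5) - (-11)·(-13) = 60 - 143 = -83
j: (-11)·(-2) - (-4)·(-5) = 22 - 20 = 2
k: (-4)·(-13) - (-12)·(-2) = 52 - 24 = 28
d × e = (-83, 2, 28)
|d × e| = √((-83)² + 2² + 28²) = √7677 ≈ 87.6185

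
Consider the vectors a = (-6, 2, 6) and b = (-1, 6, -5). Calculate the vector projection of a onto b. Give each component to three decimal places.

a · b = (-6)·(-1) + 2·6 + 6·(-5) = 6 + 12 - 30 = -12
|b|² = 1 + 36 + 25 = 62
proj_b a = (-12/62) · (-1, 6, -5) ≈ (0.194, -1.161, 0.968)

(0.194, -1.161, 0.968)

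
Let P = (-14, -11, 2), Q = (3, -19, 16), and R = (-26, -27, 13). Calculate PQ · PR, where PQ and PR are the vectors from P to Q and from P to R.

PQ = Q − P = (17, -8, 14)
PR = R − P = (-12, -16, 11)
PQ · PR = 17·(-12) + (-8)·(-16) + 14·11 = -204 + 128 + 154 = 78

78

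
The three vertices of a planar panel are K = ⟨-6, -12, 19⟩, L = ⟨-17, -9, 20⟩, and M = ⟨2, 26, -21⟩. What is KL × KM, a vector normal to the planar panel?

KL = (-11, 3, 1)
KM = (8, 38, -40)
i: 3·(-40) - 1·38 = -120 - 38 = -158
j: 1·8 - (-11)·(-40) = 8 - 440 = -432
k: (-11)·38 - 3·8 = -418 - 24 = -442
KL × KM = (-158, -432, -442)

(-158, -432, -442)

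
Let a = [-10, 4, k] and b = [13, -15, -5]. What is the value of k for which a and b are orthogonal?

a · b = (-10)·13 + 4·(-15) + k·(-5) = -190 - 5k
Set equal to 0: -5k = 190, so k = -38.

-38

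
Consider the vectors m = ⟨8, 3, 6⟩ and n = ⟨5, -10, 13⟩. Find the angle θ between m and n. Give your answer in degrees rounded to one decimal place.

m · n = 8·5 + 3·(-10) + 6·13 = 40 - 30 + 78 = 88
|m|² = 64 + 9 + 36 = 109,  |m| = √109 ≈ 10.440307
|n|² = 25 + 100 + 169 = 294,  |n| = √294 ≈ 17.146428
cos θ = 88 / (10.440307 · 17.146428) ≈ 0.49158
θ = arccos(0.49158) ≈ 60.6°

60.6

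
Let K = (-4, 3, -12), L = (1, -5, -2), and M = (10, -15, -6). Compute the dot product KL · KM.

KL = L − K = (5, -8, 10)
KM = M − K = (14, -18, 6)
KL · KM = 5·14 + (-8)·(-18) + 10·6 = 70 + 144 + 60 = 274

274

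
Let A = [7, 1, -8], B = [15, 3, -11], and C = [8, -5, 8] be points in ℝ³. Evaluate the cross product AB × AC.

AB = (8, 2, -3)
AC = (1, -6, 16)
i: 2·16 - (-3)·(-6) = 32 - 18 = 14
j: (-3)·1 - 8·16 = -3 - 128 = -131
k: 8·(-6) - 2·1 = -48 - 2 = -50
AB × AC = (14, -131, -50)

(14, -131, -50)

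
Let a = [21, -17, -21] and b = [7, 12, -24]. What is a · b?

447

a · b = 21·7 + (-17)·12 + (-21)·(-24) = 147 - 204 + 504 = 447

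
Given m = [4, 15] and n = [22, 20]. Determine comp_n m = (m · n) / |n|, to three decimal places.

m · n = 4·22 + 15·20 = 88 + 300 = 388
|n| = √(484 + 400) = √884 ≈ 29.7321
comp_n m = 388 / √884 ≈ 13.050

13.050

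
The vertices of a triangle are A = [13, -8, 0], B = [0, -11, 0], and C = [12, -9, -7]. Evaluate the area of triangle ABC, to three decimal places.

AB = (-13, -3, 0),  AC = (-1, -1, -7)
i: (-3)·(-7) - 0·(-1) = 21 - 0 = 21
j: 0·(-1) - (-13)·(-7) = 0 - 91 = -91
k: (-13)·(-1) - (-3)·(-1) = 13 - 3 = 10
AB × AC = (21, -91, 10)
|AB × AC| = √8822 ≈ 93.9255
area = ½ · 93.9255 ≈ 46.963

46.963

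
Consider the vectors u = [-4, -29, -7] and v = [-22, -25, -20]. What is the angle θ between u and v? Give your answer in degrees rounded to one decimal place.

35.4

u · v = (-4)·(-22) + (-29)·(-25) + (-7)·(-20) = 88 + 725 + 140 = 953
|u|² = 16 + 841 + 49 = 906,  |u| = √906 ≈ 30.099834
|v|² = 484 + 625 + 400 = 1509,  |v| = √1509 ≈ 38.845849
cos θ = 953 / (30.099834 · 38.845849) ≈ 0.81505
θ = arccos(0.81505) ≈ 35.4°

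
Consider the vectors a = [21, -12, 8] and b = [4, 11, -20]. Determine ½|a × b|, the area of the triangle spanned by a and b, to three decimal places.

276.247

i: (-12)·(-20) - 8·11 = 240 - 88 = 152
j: 8·4 - 21·(-20) = 32 - (-420) = 452
k: 21·11 - (-12)·4 = 231 - (-48) = 279
a × b = (152, 452, 279)
|a × b| = √(152² + 452² + 279²) = √305249 ≈ 552.4934
area = ½ · 552.4934 ≈ 276.247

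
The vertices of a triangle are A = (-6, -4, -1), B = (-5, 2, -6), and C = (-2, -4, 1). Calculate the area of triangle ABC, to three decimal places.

AB = (1, 6, -5),  AC = (4, 0, 2)
i: 6·2 - (-5)·0 = 12 - 0 = 12
j: (-5)·4 - 1·2 = -20 - 2 = -22
k: 1·0 - 6·4 = 0 - 24 = -24
AB × AC = (12, -22, -24)
|AB × AC| = √1204 ≈ 34.6987
area = ½ · 34.6987 ≈ 17.349

17.349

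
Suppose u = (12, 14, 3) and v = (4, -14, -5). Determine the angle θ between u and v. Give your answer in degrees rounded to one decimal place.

u · v = 12·4 + 14·(-14) + 3·(-5) = 48 - 196 - 15 = -163
|u|² = 144 + 196 + 9 = 349,  |u| = √349 ≈ 18.681542
|v|² = 16 + 196 + 25 = 237,  |v| = √237 ≈ 15.394804
cos θ = -163 / (18.681542 · 15.394804) ≈ -0.56676
θ = arccos(-0.56676) ≈ 124.5°

124.5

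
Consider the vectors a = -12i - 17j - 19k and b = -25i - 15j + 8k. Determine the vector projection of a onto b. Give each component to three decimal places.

(-11.023, -6.614, 3.527)

a · b = (-12)·(-25) + (-17)·(-15) + (-19)·8 = 300 + 255 - 152 = 403
|b|² = 625 + 225 + 64 = 914
proj_b a = (403/914) · (-25, -15, 8) ≈ (-11.023, -6.614, 3.527)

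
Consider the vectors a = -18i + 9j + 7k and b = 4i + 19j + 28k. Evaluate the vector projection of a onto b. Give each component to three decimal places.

a · b = (-18)·4 + 9·19 + 7·28 = -72 + 171 + 196 = 295
|b|² = 16 + 361 + 784 = 1161
proj_b a = (295/1161) · (4, 19, 28) ≈ (1.016, 4.828, 7.115)

(1.016, 4.828, 7.115)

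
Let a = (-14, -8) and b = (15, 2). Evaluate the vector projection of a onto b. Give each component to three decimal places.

a · b = (-14)·15 + (-8)·2 = -210 - 16 = -226
|b|² = 225 + 4 = 229
proj_b a = (-226/229) · (15, 2) ≈ (-14.803, -1.974)

(-14.803, -1.974)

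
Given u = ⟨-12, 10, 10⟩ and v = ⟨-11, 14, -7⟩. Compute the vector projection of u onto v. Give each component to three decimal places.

(-6.071, 7.727, -3.863)

u · v = (-12)·(-11) + 10·14 + 10·(-7) = 132 + 140 - 70 = 202
|v|² = 121 + 196 + 49 = 366
proj_v u = (202/366) · (-11, 14, -7) ≈ (-6.071, 7.727, -3.863)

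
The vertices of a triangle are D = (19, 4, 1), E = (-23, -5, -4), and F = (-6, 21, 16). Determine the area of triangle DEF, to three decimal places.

DE = (-42, -9, -5),  DF = (-25, 17, 15)
i: (-9)·15 - (-5)·17 = -135 - (-85) = -50
j: (-5)·(-25) - (-42)·15 = 125 - (-630) = 755
k: (-42)·17 - (-9)·(-25) = -714 - 225 = -939
DE × DF = (-50, 755, -939)
|DE × DF| = √1454246 ≈ 1205.9212
area = ½ · 1205.9212 ≈ 602.961

602.961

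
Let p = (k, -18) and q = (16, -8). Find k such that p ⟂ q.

-9

p · q = k·16 + (-18)·(-8) = 144 + 16k
Set equal to 0: 16k = -144, so k = -9.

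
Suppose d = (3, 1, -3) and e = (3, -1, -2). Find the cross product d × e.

(-5, -3, -6)

i: 1·(-2) - (-3)·(-1) = -2 - 3 = -5
j: (-3)·3 - 3·(-2) = -9 - (-6) = -3
k: 3·(-1) - 1·3 = -3 - 3 = -6
d × e = (-5, -3, -6)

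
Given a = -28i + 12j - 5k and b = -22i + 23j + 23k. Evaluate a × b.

i: 12·23 - (-5)·23 = 276 - (-115) = 391
j: (-5)·(-22) - (-28)·23 = 110 - (-644) = 754
k: (-28)·23 - 12·(-22) = -644 - (-264) = -380
a × b = (391, 754, -380)

(391, 754, -380)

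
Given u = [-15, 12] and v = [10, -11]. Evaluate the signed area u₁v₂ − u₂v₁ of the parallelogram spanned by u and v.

(-15)·(-11) - 12·10 = 165 - 120 = 45

45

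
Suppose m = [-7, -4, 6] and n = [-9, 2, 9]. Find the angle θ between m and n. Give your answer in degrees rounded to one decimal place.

m · n = (-7)·(-9) + (-4)·2 + 6·9 = 63 - 8 + 54 = 109
|m|² = 49 + 16 + 36 = 101,  |m| = √101 ≈ 10.049876
|n|² = 81 + 4 + 81 = 166,  |n| = √166 ≈ 12.884099
cos θ = 109 / (10.049876 · 12.884099) ≈ 0.84181
θ = arccos(0.84181) ≈ 32.7°

32.7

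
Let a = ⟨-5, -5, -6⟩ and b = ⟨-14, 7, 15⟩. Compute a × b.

(-33, 159, -105)

i: (-5)·15 - (-6)·7 = -75 - (-42) = -33
j: (-6)·(-14) - (-5)·15 = 84 - (-75) = 159
k: (-5)·7 - (-5)·(-14) = -35 - 70 = -105
a × b = (-33, 159, -105)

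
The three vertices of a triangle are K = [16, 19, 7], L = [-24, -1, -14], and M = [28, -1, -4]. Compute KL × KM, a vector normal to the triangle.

(-200, -692, 1040)

KL = (-40, -20, -21)
KM = (12, -20, -11)
i: (-20)·(-11) - (-21)·(-20) = 220 - 420 = -200
j: (-21)·12 - (-40)·(-11) = -252 - 440 = -692
k: (-40)·(-20) - (-20)·12 = 800 - (-240) = 1040
KL × KM = (-200, -692, 1040)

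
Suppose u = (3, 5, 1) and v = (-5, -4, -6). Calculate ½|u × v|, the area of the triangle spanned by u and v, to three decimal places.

15.922

i: 5·(-6) - 1·(-4) = -30 - (-4) = -26
j: 1·(-5) - 3·(-6) = -5 - (-18) = 13
k: 3·(-4) - 5·(-5) = -12 - (-25) = 13
u × v = (-26, 13, 13)
|u × v| = √((-26)² + 13² + 13²) = √1014 ≈ 31.8434
area = ½ · 31.8434 ≈ 15.922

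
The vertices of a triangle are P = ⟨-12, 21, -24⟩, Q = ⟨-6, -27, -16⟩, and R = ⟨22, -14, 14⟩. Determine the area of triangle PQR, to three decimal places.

PQ = (6, -48, 8),  PR = (34, -35, 38)
i: (-48)·38 - 8·(-35) = -1824 - (-280) = -1544
j: 8·34 - 6·38 = 272 - 228 = 44
k: 6·(-35) - (-48)·34 = -210 - (-1632) = 1422
PQ × PR = (-1544, 44, 1422)
|PQ × PR| = √4407956 ≈ 2099.5133
area = ½ · 2099.5133 ≈ 1049.757

1049.757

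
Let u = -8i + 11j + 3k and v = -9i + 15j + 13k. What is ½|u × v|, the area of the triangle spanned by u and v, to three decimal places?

63.194

i: 11·13 - 3·15 = 143 - 45 = 98
j: 3·(-9) - (-8)·13 = -27 - (-104) = 77
k: (-8)·15 - 11·(-9) = -120 - (-99) = -21
u × v = (98, 77, -21)
|u × v| = √(98² + 77² + (-21)²) = √15974 ≈ 126.3883
area = ½ · 126.3883 ≈ 63.194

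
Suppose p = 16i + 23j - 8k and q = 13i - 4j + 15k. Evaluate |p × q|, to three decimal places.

589.978

i: 23·15 - (-8)·(-4) = 345 - 32 = 313
j: (-8)·13 - 16·15 = -104 - 240 = -344
k: 16·(-4) - 23·13 = -64 - 299 = -363
p × q = (313, -344, -363)
|p × q| = √(313² + (-344)² + (-363)²) = √348074 ≈ 589.9780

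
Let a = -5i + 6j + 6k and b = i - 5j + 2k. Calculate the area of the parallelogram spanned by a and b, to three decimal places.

i: 6·2 - 6·(-5) = 12 - (-30) = 42
j: 6·1 - (-5)·2 = 6 - (-10) = 16
k: (-5)·(-5) - 6·1 = 25 - 6 = 19
a × b = (42, 16, 19)
|a × b| = √(42² + 16² + 19²) = √2381 ≈ 48.7955

48.795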